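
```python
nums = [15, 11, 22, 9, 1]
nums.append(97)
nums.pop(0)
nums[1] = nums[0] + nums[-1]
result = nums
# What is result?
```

Trace:
`nums = [15, 11, 22, 9, 1]` → nums = [15, 11, 22, 9, 1]
`nums.append(97)` → nums = [15, 11, 22, 9, 1, 97]
`nums.pop(0)` → nums = [11, 22, 9, 1, 97]
`nums[1] = nums[0] + nums[-1]` → nums = [11, 108, 9, 1, 97]
`result = nums` → result = [11, 108, 9, 1, 97]
So result = [11, 108, 9, 1, 97]

Answer: [11, 108, 9, 1, 97]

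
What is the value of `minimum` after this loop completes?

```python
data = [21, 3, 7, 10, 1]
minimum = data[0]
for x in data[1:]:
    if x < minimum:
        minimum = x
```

Minimum of [21, 3, 7, 10, 1]
`minimum` takes the values: 21 → 3 → 1

Answer: 1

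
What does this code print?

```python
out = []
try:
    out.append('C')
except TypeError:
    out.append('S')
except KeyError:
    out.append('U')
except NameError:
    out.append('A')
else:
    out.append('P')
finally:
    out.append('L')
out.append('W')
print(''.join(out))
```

Execution trace: 'C' (try body, no exception) → 'P' (else) → 'L' (finally) → 'W' (after the try/except). Output: CPLW

Answer: CPLW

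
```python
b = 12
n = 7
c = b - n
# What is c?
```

Trace:
`b = 12` → b = 12
`n = 7` → n = 7
`c = b - n` → c = 5
So c = 5

Answer: 5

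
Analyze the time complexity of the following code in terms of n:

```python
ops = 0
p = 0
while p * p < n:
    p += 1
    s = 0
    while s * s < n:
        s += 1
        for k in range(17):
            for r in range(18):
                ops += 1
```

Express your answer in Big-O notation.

Each loop level contributes: √n × √n × 1 × 1. Multiplying the contributions gives O(n).

Answer: O(n)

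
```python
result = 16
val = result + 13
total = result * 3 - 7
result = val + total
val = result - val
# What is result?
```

Trace:
`result = 16` → result = 16
`val = result + 13` → val = 29
`total = result * 3 - 7` → total = 41
`result = val + total` → result = 70
`val = result - val` → val = 41
So result = 70

Answer: 70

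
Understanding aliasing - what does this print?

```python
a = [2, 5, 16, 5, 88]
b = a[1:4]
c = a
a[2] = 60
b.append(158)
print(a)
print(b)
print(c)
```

Key concept: slice vs alias.
Step by step:
`a = [2, 5, 16, 5, 88]` → a = [2, 5, 16, 5, 88]
`b = a[1:4]` → b = [5, 16, 5]
`c = a` → c = [2, 5, 16, 5, 88] (same object as a)
`a[2] = 60` → a = [2, 5, 60, 5, 88] (same object as c); c = [2, 5, 60, 5, 88] (same object as a)
`b.append(158)` → b = [5, 16, 5, 158]
`print(a)` → prints [2, 5, 60, 5, 88]
`print(b)` → prints [5, 16, 5, 158]
`print(c)` → prints [2, 5, 60, 5, 88]

Answer:
[2, 5, 60, 5, 88]
[5, 16, 5, 158]
[2, 5, 60, 5, 88]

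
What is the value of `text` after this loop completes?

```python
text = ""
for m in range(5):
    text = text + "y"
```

Repeat 'y' 5 times
`text` takes the values: "" → "y" → "yy" → "yyy" → "yyyy" → "yyyyy"

Answer: "yyyyy"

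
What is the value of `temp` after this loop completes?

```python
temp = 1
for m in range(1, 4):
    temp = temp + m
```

Start at 1, add 1 through 3
`temp` takes the values: 1 → 2 → 4 → 7

Answer: 7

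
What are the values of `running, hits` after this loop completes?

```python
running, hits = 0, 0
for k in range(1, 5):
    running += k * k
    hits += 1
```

Sum of squares and count
`running, hits` takes the values: (0, 0) → (1, 0) → (1, 1) → (5, 1) → (5, 2) → (14, 2) → (14, 3) → (30, 3) → (30, 4)

Answer: 30, 4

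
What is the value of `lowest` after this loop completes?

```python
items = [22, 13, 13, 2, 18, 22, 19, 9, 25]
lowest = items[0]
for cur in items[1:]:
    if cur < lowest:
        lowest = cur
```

Minimum of [22, 13, 13, 2, 18, 22, 19, 9, 25]
`lowest` takes the values: 22 → 13 → 2

Answer: 2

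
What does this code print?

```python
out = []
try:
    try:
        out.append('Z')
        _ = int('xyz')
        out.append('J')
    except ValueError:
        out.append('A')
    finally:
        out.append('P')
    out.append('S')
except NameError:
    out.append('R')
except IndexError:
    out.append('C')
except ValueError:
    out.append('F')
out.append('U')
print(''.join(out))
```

Execution trace: 'Z' (inner try body) → 'A' (inner except ValueError) → 'P' (inner finally) → 'S' (try body, no exception) → 'U' (after the try/except). Output: ZAPSU

Answer: ZAPSU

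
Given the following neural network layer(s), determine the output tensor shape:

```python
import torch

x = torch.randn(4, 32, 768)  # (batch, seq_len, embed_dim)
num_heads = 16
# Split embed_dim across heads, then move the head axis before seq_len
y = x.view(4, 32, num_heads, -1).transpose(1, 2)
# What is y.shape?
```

Input: (4, 32, 768) -> head_dim = 768 // 16 = 48; after view: (4, 32, 16, 48) -> after transpose(1, 2): (4, 16, 32, 48) -> Output: (4, 16, 32, 48)

Answer: (4, 16, 32, 48)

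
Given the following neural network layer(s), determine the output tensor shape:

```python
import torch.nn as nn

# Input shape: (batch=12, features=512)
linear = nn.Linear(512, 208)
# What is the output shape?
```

Input: (12, 512) -> Output: (12, 208)

Answer: (12, 208)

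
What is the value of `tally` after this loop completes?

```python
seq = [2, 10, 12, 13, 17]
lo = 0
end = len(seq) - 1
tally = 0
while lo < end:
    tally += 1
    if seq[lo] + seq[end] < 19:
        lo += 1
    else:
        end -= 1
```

Steps to find pair summing to 19
`tally` takes the values: 0 → 1 → 2 → 3 → 4

Answer: 4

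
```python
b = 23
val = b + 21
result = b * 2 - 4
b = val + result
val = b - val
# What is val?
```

Trace:
`b = 23` → b = 23
`val = b + 21` → val = 44
`result = b * 2 - 4` → result = 42
`b = val + result` → b = 86
`val = b - val` → val = 42
So val = 42

Answer: 42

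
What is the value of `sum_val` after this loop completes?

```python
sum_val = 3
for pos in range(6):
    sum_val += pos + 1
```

Start at 3, add 1 to 6 = 24
`sum_val` takes the values: 3 → 4 → 6 → 9 → 13 → 18 → 24

Answer: 24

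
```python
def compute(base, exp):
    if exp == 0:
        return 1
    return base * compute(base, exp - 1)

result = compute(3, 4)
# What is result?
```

compute(3, 4) = 3 * 3 * 3 * 3 = 81

Answer: 81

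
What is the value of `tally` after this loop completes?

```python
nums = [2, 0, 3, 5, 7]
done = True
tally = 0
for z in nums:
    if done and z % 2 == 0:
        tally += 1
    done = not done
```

Count even values at even positions
`tally` takes the values: 0 → 1

Answer: 1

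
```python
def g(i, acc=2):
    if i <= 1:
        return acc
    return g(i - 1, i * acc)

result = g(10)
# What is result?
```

Accumulator trace (n, acc): (10, 2) -> (9, 20) -> (8, 180) -> (7, 1440) -> (6, 10080) -> (5, 60480) -> (4, 302400) -> (3, 1209600) -> (2, 3628800) -> (1, 7257600) -> return 7257600

Answer: 7257600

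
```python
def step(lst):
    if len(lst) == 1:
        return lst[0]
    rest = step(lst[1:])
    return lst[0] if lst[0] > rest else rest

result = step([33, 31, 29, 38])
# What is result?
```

Recursive max over [33, 31, 29, 38] = 38

Answer: 38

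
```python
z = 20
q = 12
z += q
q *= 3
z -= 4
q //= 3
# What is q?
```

Trace:
`z = 20` → z = 20
`q = 12` → q = 12
`z += q` → z = 32
`q *= 3` → q = 36
`z -= 4` → z = 28
`q //= 3` → q = 12
So q = 12

Answer: 12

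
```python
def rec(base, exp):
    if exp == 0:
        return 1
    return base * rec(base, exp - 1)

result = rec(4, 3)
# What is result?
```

rec(4, 3) = 4 * 4 * 4 = 64

Answer: 64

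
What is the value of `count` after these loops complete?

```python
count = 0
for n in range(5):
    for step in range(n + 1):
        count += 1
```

Triangle: 1 + 2 + ... + 5
`count` takes the values: 0 → 1 → 2 → 3 → 4 → 5 → 6 → 7 → 8 → 9 → 10 → 11 → 12 → 13 → 14 → 15

Answer: 15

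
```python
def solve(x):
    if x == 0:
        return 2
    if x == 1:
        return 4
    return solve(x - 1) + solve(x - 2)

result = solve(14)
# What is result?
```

Build up from base cases: solve(0)=2, solve(1)=4, solve(2)=6, solve(3)=10, solve(4)=16, solve(5)=26, solve(6)=42, ..., solve(14)=1974

Answer: 1974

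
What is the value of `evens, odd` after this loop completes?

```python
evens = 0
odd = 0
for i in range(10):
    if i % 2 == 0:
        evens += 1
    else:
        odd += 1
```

Count evens and odds in range(10)
`evens, odd` takes the values: (0, 0) → (1, 0) → (1, 1) → (2, 1) → (2, 2) → (3, 2) → (3, 3) → (4, 3) → (4, 4) → (5, 4) → (5, 5)

Answer: 5, 5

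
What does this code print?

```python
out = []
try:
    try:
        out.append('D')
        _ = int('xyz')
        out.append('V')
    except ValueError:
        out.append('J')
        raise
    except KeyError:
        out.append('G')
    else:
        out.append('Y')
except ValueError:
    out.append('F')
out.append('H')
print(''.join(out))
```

Execution trace: 'D' (try body) → 'J' (except ValueError) → 'F' (outer except ValueError) → 'H' (after the try/except). Output: DJFH

Answer: DJFH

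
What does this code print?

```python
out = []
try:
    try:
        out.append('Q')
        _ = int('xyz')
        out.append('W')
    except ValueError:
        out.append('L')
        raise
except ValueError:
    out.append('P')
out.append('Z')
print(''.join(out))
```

Execution trace: 'Q' (inner try body) → 'L' (inner except ValueError) → 'P' (outer except ValueError) → 'Z' (after the try/except). Output: QLPZ

Answer: QLPZ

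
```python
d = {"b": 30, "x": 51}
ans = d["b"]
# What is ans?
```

Trace:
`d = {"b": 30, "x": 51}` → d = {'b': 30, 'x': 51}
`ans = d["b"]` → ans = 30
So ans = 30

Answer: 30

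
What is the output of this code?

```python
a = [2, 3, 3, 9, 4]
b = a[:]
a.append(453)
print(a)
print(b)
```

Key concept: slice [:] creates copy.
Step by step:
`a = [2, 3, 3, 9, 4]` → a = [2, 3, 3, 9, 4]
`b = a[:]` → b = [2, 3, 3, 9, 4]
`a.append(453)` → a = [2, 3, 3, 9, 4, 453]
`print(a)` → prints [2, 3, 3, 9, 4, 453]
`print(b)` → prints [2, 3, 3, 9, 4]

Answer:
[2, 3, 3, 9, 4, 453]
[2, 3, 3, 9, 4]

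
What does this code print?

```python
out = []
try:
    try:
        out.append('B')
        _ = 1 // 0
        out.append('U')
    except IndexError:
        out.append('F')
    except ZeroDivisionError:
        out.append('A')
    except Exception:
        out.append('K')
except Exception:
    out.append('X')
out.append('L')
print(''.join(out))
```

Execution trace: 'B' (inner try body) → 'A' (inner except ZeroDivisionError) → 'L' (after the try/except). Output: BAL

Answer: BAL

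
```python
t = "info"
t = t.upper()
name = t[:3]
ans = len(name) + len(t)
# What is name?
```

Trace:
`t = "info"` → t = 'info'
`t = t.upper()` → t = 'INFO'
`name = t[:3]` → name = 'INF'
`ans = len(name) + len(t)` → ans = 7
So name = 'INF'

Answer: 'INF'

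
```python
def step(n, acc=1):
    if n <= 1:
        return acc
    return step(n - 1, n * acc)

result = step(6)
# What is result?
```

Accumulator trace (n, acc): (6, 1) -> (5, 6) -> (4, 30) -> (3, 120) -> (2, 360) -> (1, 720) -> return 720

Answer: 720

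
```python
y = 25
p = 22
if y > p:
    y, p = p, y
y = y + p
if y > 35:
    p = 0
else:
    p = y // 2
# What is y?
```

Trace:
`y = 25` → y = 25
`p = 22` → p = 22
`if y > p: ...` → y > p is True → y = 22; p = 25
`y = y + p` → y = 47
`if y > 35: ...` → y > 35 is True → p = 0
So y = 47

Answer: 47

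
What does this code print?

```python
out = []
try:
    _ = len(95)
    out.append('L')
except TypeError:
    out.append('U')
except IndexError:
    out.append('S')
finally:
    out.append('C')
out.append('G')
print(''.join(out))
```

Execution trace: 'U' (except TypeError) → 'C' (finally) → 'G' (after the try/except). Output: UCG

Answer: UCG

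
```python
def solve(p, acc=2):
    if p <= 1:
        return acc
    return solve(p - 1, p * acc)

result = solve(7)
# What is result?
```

Accumulator trace (n, acc): (7, 2) -> (6, 14) -> (5, 84) -> (4, 420) -> (3, 1680) -> (2, 5040) -> (1, 10080) -> return 10080

Answer: 10080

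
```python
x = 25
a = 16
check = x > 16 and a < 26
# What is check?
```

Trace:
`x = 25` → x = 25
`a = 16` → a = 16
`check = x > 16 and a < 26` → check = True
So check = True

Answer: True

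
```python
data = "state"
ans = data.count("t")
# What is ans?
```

Trace:
`data = "state"` → data = 'state'
`ans = data.count("t")` → ans = 2
So ans = 2

Answer: 2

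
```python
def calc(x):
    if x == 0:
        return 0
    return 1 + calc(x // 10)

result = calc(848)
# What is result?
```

Count of digits of 848: 3

Answer: 3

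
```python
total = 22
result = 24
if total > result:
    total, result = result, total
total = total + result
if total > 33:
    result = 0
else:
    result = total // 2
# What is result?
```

Trace:
`total = 22` → total = 22
`result = 24` → result = 24
`if total > result: ...` → total > result is False → no variable changes
`total = total + result` → total = 46
`if total > 33: ...` → total > 33 is True → result = 0
So result = 0

Answer: 0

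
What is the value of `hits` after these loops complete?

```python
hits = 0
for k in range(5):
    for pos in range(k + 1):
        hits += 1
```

Triangle: 1 + 2 + ... + 5
`hits` takes the values: 0 → 1 → 2 → 3 → 4 → 5 → 6 → 7 → 8 → 9 → 10 → 11 → 12 → 13 → 14 → 15

Answer: 15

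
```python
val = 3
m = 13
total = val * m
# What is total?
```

Trace:
`val = 3` → val = 3
`m = 13` → m = 13
`total = val * m` → total = 39
So total = 39

Answer: 39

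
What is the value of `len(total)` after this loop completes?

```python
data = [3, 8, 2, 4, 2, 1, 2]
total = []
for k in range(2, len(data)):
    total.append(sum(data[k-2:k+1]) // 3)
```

Number of 3-element averages
`total` takes the values: [] → [4] → [4, 4] → [4, 4, 2] → [4, 4, 2, 2] → [4, 4, 2, 2, 1]
So `len(total)` = 5

Answer: 5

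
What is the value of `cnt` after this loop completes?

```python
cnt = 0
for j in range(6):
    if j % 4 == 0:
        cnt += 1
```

Count numbers divisible by 4 in range(6)
`cnt` takes the values: 0 → 1 → 2

Answer: 2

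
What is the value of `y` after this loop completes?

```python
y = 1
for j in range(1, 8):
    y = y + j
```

Start at 1, add 1 through 7
`y` takes the values: 1 → 2 → 4 → 7 → 11 → 16 → 22 → 29

Answer: 29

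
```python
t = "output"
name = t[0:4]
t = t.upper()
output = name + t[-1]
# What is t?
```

Trace:
`t = "output"` → t = 'output'
`name = t[0:4]` → name = 'outp'
`t = t.upper()` → t = 'OUTPUT'
`output = name + t[-1]` → output = 'outpT'
So t = 'OUTPUT'

Answer: 'OUTPUT'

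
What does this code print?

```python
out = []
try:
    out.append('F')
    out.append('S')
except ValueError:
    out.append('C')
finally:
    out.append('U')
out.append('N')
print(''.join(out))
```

Execution trace: 'F' (try body) → 'S' (try body, no exception) → 'U' (finally) → 'N' (after the try/except). Output: FSUN

Answer: FSUN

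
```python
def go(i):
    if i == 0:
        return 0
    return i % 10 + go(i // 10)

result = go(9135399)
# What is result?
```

Sum of digits of 9135399: 9 + 9 + 3 + 5 + 3 + 1 + 9 = 39

Answer: 39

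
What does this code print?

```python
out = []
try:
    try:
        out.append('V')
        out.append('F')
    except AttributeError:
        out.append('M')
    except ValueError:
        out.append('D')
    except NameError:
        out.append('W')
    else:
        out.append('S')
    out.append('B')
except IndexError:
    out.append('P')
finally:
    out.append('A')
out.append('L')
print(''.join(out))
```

Execution trace: 'V' (inner try body) → 'F' (inner try body, no exception) → 'S' (inner else) → 'B' (try body, no exception) → 'A' (finally) → 'L' (after the try/except). Output: VFSBAL

Answer: VFSBAL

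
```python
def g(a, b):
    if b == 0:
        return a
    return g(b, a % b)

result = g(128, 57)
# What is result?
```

g(128, 57) -> g(57, 14) -> g(14, 1) -> g(1, 0) -> 1

Answer: 1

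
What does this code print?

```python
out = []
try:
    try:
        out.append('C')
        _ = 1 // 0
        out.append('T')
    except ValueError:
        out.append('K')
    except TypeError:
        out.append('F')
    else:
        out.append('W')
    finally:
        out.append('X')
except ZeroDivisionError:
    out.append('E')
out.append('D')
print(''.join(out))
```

Execution trace: 'C' (try body) → 'X' (finally) → 'E' (outer except ZeroDivisionError) → 'D' (after the try/except). Output: CXED

Answer: CXED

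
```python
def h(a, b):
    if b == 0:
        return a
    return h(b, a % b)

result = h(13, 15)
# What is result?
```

h(13, 15) -> h(15, 13) -> h(13, 2) -> h(2, 1) -> h(1, 0) -> 1

Answer: 1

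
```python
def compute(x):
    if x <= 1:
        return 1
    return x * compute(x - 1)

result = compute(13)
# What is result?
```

compute(13) = 13 * 12 * 11 * 10 * 9 * 8 * 7 * 6 * 5 * 4 * 3 * 2 * 1 = 6227020800

Answer: 6227020800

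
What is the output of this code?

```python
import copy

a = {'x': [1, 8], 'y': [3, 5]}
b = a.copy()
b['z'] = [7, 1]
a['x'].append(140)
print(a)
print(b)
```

Key concept: shallow copy of dict with mutable values.
Step by step:
`a = {'x': [1, 8], 'y': [3, 5]}` → a = {'x': [1, 8], 'y': [3, 5]}
`b = a.copy()` → b = {'x': [1, 8], 'y': [3, 5]}
`b['z'] = [7, 1]` → b = {'x': [1, 8], 'y': [3, 5], 'z': [7, 1]}
`a['x'].append(140)` → a = {'x': [1, 8, 140], 'y': [3, 5]}; b = {'x': [1, 8, 140], 'y': [3, 5], 'z': [7, 1]}
`print(a)` → prints {'x': [1, 8, 140], 'y': [3, 5]}
`print(b)` → prints {'x': [1, 8, 140], 'y': [3, 5], 'z': [7, 1]}

Answer:
{'x': [1, 8, 140], 'y': [3, 5]}
{'x': [1, 8, 140], 'y': [3, 5], 'z': [7, 1]}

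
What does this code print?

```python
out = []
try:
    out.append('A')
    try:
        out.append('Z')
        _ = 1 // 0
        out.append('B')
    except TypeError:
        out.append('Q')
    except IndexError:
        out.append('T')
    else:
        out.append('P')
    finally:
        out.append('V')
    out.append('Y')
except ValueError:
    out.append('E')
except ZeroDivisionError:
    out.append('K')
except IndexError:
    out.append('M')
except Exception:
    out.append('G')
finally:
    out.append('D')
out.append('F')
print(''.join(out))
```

Execution trace: 'A' (try body) → 'Z' (inner try body) → 'V' (inner finally) → 'K' (except ZeroDivisionError) → 'D' (finally) → 'F' (after the try/except). Output: AZVKDF

Answer: AZVKDF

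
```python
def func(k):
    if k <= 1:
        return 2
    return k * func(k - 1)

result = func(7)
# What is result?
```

func(7) = 7 * 6 * 5 * 4 * 3 * 2 * 2 = 10080

Answer: 10080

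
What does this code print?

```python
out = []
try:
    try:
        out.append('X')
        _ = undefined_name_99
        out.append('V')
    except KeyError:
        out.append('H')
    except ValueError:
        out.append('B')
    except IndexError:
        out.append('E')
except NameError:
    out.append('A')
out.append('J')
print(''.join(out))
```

Execution trace: 'X' (inner try body) → 'A' (outer except NameError) → 'J' (after the try/except). Output: XAJ

Answer: XAJ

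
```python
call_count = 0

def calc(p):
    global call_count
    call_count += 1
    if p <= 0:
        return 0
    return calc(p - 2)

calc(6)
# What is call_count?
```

Linear recursion stepping by 2: 4 calls from p=6 down to ≤0.

Answer: 4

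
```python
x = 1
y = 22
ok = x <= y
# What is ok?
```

Trace:
`x = 1` → x = 1
`y = 22` → y = 22
`ok = x <= y` → ok = True
So ok = True

Answer: True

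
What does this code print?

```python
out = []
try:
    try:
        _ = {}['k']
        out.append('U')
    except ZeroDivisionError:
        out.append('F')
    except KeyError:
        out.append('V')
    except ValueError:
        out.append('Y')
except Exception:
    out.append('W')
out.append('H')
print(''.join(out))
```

Execution trace: 'V' (inner except KeyError) → 'H' (after the try/except). Output: VH

Answer: VH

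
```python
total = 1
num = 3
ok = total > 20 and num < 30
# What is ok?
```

Trace:
`total = 1` → total = 1
`num = 3` → num = 3
`ok = total > 20 and num < 30` → ok = False
So ok = False

Answer: False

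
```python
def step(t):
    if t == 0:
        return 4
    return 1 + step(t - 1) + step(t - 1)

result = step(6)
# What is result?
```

step(t) = 1 + 2·step(t-1), step(0)=4. Closed form: (4+1)·2^6 - 1 = 319.

Answer: 319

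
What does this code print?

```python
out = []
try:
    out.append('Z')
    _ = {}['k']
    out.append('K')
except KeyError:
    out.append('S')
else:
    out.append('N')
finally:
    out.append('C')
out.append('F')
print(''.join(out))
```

Execution trace: 'Z' (try body) → 'S' (except KeyError) → 'C' (finally) → 'F' (after the try/except). Output: ZSCF

Answer: ZSCF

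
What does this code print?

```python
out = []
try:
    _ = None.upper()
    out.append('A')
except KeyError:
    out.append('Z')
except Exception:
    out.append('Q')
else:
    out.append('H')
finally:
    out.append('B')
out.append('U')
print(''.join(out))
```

Execution trace: 'Q' (except Exception) → 'B' (finally) → 'U' (after the try/except). Output: QBU

Answer: QBU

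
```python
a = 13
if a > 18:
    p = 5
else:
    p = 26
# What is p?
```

Trace:
`a = 13` → a = 13
`if a > 18: ...` → a > 18 is False, take else branch → p = 26
So p = 26

Answer: 26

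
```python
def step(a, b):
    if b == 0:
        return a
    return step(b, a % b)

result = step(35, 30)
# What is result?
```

step(35, 30) -> step(30, 5) -> step(5, 0) -> 5

Answer: 5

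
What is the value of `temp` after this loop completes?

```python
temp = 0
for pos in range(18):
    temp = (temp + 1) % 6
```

Increment mod 6, 18 times = 0
`temp` takes the values: 0 → 1 → 2 → 3 → 4 → 5 → 0 → 1 → 2 → 3 → 4 → 5 → 0 → 1 → 2 → 3 → 4 → 5 → 0

Answer: 0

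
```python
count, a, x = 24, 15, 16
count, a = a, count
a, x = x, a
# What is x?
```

Trace:
`count, a, x = 24, 15, 16` → count = 24; a = 15; x = 16
`count, a = a, count` → count = 15; a = 24
`a, x = x, a` → a = 16; x = 24
So x = 24

Answer: 24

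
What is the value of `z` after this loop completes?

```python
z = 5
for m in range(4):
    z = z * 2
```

Multiply by 2, 4 times: 5 * 2^4 = 80
`z` takes the values: 5 → 10 → 20 → 40 → 80

Answer: 80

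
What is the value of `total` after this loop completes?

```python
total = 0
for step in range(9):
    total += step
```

Sum of 0 to 8 = 36
`total` takes the values: 0 → 1 → 3 → 6 → 10 → 15 → 21 → 28 → 36

Answer: 36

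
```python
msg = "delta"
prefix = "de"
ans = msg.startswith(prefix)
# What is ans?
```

Trace:
`msg = "delta"` → msg = 'delta'
`prefix = "de"` → prefix = 'de'
`ans = msg.startswith(prefix)` → ans = True
So ans = True

Answer: True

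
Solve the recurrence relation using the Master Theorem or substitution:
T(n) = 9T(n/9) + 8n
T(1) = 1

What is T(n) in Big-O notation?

By Master Theorem: a=9, b=9, f(n)=8n. Since log_9(9) = 1 and f(n) = Θ(n^1), Case 2 applies. T(n) = O(n log n).

Answer: O(n log n)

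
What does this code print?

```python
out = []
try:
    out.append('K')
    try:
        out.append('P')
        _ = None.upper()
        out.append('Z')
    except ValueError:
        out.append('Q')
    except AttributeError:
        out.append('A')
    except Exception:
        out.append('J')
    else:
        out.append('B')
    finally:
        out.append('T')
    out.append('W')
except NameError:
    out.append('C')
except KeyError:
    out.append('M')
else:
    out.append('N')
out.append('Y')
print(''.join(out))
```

Execution trace: 'K' (try body) → 'P' (inner try body) → 'A' (inner except AttributeError) → 'T' (inner finally) → 'W' (try body, no exception) → 'N' (else) → 'Y' (after the try/except). Output: KPATWNY

Answer: KPATWNY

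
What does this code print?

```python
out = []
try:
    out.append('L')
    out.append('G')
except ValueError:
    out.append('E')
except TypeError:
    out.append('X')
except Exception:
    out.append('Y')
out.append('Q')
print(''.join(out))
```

Execution trace: 'L' (try body) → 'G' (try body, no exception) → 'Q' (after the try/except). Output: LGQ

Answer: LGQ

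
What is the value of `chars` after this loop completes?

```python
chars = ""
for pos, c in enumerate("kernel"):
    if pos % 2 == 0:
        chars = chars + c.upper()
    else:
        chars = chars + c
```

Uppercase even positions in 'kernel'
`chars` takes the values: "" → "K" → "Ke" → "KeR" → "KeRn" → "KeRnE" → "KeRnEl"

Answer: "KeRnEl"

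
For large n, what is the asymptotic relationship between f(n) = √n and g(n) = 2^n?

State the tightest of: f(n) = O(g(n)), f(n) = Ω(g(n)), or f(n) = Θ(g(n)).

√n vs 2^n: f(n) = O(g(n)) but not Ω(g(n)) — 2^n grows strictly faster than √n.

Answer: f(n) = O(g(n)) but not Ω(g(n)) — 2^n grows strictly faster than √n.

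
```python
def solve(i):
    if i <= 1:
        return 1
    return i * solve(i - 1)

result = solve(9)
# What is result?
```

solve(9) = 9 * 8 * 7 * 6 * 5 * 4 * 3 * 2 * 1 = 362880

Answer: 362880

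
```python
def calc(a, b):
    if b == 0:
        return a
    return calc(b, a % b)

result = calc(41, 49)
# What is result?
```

calc(41, 49) -> calc(49, 41) -> calc(41, 8) -> calc(8, 1) -> calc(1, 0) -> 1

Answer: 1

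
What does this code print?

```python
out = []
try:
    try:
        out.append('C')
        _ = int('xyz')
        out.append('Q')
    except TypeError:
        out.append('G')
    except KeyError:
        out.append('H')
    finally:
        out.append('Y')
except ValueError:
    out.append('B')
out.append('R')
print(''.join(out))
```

Execution trace: 'C' (try body) → 'Y' (finally) → 'B' (outer except ValueError) → 'R' (after the try/except). Output: CYBR

Answer: CYBR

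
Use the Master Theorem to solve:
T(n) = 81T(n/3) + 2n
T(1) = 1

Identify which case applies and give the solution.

a=81, b=3, f(n)=2n. log_3(81) = 4. Since c=1 < 4, Case 1 applies: T(n) = Θ(n^log_b(a)) = O(n^4).

Answer: O(n^4) - Case 1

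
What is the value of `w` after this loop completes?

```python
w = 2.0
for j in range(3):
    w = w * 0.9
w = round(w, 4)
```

Exponential decay: 2.0 * 0.9^3
`w` takes the values: 2.0 → 1.8 → 1.62 → 1.458

Answer: 1.458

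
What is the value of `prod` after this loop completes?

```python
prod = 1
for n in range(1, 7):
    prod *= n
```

6! = 720
`prod` takes the values: 1 → 2 → 6 → 24 → 120 → 720

Answer: 720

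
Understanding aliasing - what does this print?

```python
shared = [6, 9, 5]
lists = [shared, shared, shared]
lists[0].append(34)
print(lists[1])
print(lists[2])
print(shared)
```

Key concept: list of same reference.
Step by step:
`shared = [6, 9, 5]` → shared = [6, 9, 5]
`lists = [shared, shared, shared]` → lists = [[6, 9, 5], [6, 9, 5], [6, 9, 5]]
`lists[0].append(34)` → shared = [6, 9, 5, 34]; lists = [[6, 9, 5, 34], [6, 9, 5, 34], [6, 9, 5, 34]]
`print(lists[1])` → prints [6, 9, 5, 34]
`print(lists[2])` → prints [6, 9, 5, 34]
`print(shared)` → prints [6, 9, 5, 34]

Answer:
[6, 9, 5, 34]
[6, 9, 5, 34]
[6, 9, 5, 34]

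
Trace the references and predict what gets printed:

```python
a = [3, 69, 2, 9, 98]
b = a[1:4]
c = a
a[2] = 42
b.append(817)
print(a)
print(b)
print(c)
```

Key concept: slice vs alias.
Step by step:
`a = [3, 69, 2, 9, 98]` → a = [3, 69, 2, 9, 98]
`b = a[1:4]` → b = [69, 2, 9]
`c = a` → c = [3, 69, 2, 9, 98] (same object as a)
`a[2] = 42` → a = [3, 69, 42, 9, 98] (same object as c); c = [3, 69, 42, 9, 98] (same object as a)
`b.append(817)` → b = [69, 2, 9, 817]
`print(a)` → prints [3, 69, 42, 9, 98]
`print(b)` → prints [69, 2, 9, 817]
`print(c)` → prints [3, 69, 42, 9, 98]

Answer:
[3, 69, 42, 9, 98]
[69, 2, 9, 817]
[3, 69, 42, 9, 98]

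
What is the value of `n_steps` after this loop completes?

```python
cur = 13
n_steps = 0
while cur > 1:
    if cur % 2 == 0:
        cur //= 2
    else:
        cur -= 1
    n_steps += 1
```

Steps to reduce 13 to 1
`n_steps` takes the values: 0 → 1 → 2 → 3 → 4 → 5

Answer: 5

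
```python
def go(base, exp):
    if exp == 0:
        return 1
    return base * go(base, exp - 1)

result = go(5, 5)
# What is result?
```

go(5, 5) = 5 * 5 * 5 * 5 * 5 = 3125

Answer: 3125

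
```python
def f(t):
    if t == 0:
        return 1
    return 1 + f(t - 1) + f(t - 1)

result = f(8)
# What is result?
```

f(t) = 1 + 2·f(t-1), f(0)=1. Closed form: (1+1)·2^8 - 1 = 511.

Answer: 511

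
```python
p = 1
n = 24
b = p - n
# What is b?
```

Trace:
`p = 1` → p = 1
`n = 24` → n = 24
`b = p - n` → b = -23
So b = -23

Answer: -23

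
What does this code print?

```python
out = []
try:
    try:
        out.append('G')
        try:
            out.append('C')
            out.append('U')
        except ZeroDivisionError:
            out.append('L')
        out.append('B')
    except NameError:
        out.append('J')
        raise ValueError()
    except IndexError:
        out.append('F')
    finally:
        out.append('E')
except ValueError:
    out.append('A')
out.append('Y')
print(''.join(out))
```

Execution trace: 'G' (try body) → 'C' (inner try body) → 'U' (inner try body, no exception) → 'B' (try body, no exception) → 'E' (finally) → 'Y' (after the try/except). Output: GCUBEY

Answer: GCUBEY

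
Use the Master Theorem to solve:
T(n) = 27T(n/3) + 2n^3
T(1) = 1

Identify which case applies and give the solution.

a=27, b=3, f(n)=2n^3. log_3(27) = 3. Since c=3 = 3, Case 2 applies: T(n) = Θ(n^log_b(a) · log n) = O(n^3 log n).

Answer: O(n^3 log n) - Case 2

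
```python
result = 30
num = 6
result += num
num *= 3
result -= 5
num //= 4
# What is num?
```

Trace:
`result = 30` → result = 30
`num = 6` → num = 6
`result += num` → result = 36
`num *= 3` → num = 18
`result -= 5` → result = 31
`num //= 4` → num = 4
So num = 4

Answer: 4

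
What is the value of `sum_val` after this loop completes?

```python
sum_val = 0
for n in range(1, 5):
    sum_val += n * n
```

Sum of squares 1² to 4² = 30
`sum_val` takes the values: 0 → 1 → 5 → 14 → 30

Answer: 30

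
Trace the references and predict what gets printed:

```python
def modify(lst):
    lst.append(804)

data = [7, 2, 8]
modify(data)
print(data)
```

Key concept: function modifies passed list.
Step by step:
`data = [7, 2, 8]` → data = [7, 2, 8]
`modify(data)` → data = [7, 2, 8, 804]
`print(data)` → prints [7, 2, 8, 804]

Answer: [7, 2, 8, 804]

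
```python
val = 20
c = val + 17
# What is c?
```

Trace:
`val = 20` → val = 20
`c = val + 17` → c = 37
So c = 37

Answer: 37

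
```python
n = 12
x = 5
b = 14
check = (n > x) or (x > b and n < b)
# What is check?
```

Trace:
`n = 12` → n = 12
`x = 5` → x = 5
`b = 14` → b = 14
`check = (n > x) or (x > b and n < b)` → check = True
So check = True

Answer: True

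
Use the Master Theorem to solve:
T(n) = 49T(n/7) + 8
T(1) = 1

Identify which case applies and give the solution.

a=49, b=7, f(n)=8. log_7(49) = 2. Since c=0 < 2, Case 1 applies: T(n) = Θ(n^log_b(a)) = O(n^2).

Answer: O(n^2) - Case 1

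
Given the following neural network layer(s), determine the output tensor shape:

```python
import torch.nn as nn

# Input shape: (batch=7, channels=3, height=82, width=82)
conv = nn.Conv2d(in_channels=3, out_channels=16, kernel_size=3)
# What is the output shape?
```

Input: (7, 3, 82, 82) -> Output: (7, 16, 80, 80)

Answer: (7, 16, 80, 80)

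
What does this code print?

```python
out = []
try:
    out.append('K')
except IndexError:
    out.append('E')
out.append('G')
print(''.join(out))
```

Execution trace: 'K' (try body, no exception) → 'G' (after the try/except). Output: KG

Answer: KG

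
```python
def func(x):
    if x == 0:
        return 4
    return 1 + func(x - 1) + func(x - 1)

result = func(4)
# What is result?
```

func(x) = 1 + 2·func(x-1), func(0)=4. Closed form: (4+1)·2^4 - 1 = 79.

Answer: 79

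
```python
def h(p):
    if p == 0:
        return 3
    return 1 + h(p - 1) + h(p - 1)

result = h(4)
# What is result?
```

h(p) = 1 + 2·h(p-1), h(0)=3. Closed form: (3+1)·2^4 - 1 = 63.

Answer: 63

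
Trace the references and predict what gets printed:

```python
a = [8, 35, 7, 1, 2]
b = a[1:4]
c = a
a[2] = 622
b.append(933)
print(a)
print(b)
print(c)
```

Key concept: slice vs alias.
Step by step:
`a = [8, 35, 7, 1, 2]` → a = [8, 35, 7, 1, 2]
`b = a[1:4]` → b = [35, 7, 1]
`c = a` → c = [8, 35, 7, 1, 2] (same object as a)
`a[2] = 622` → a = [8, 35, 622, 1, 2] (same object as c); c = [8, 35, 622, 1, 2] (same object as a)
`b.append(933)` → b = [35, 7, 1, 933]
`print(a)` → prints [8, 35, 622, 1, 2]
`print(b)` → prints [35, 7, 1, 933]
`print(c)` → prints [8, 35, 622, 1, 2]

Answer:
[8, 35, 622, 1, 2]
[35, 7, 1, 933]
[8, 35, 622, 1, 2]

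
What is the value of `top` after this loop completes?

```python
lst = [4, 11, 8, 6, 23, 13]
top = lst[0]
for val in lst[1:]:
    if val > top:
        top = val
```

Maximum of [4, 11, 8, 6, 23, 13]
`top` takes the values: 4 → 11 → 23

Answer: 23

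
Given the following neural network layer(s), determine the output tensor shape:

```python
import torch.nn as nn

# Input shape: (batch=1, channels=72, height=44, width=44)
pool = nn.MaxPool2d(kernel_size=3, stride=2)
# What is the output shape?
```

Input: (1, 72, 44, 44) -> Output: (1, 72, 21, 21)

Answer: (1, 72, 21, 21)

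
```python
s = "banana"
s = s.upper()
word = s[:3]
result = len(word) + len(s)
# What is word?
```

Trace:
`s = "banana"` → s = 'banana'
`s = s.upper()` → s = 'BANANA'
`word = s[:3]` → word = 'BAN'
`result = len(word) + len(s)` → result = 9
So word = 'BAN'

Answer: 'BAN'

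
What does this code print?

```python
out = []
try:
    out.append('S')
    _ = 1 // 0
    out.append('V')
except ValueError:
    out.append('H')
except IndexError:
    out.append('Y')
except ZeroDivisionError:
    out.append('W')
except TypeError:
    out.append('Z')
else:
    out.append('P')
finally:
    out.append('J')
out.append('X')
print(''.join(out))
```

Execution trace: 'S' (try body) → 'W' (except ZeroDivisionError) → 'J' (finally) → 'X' (after the try/except). Output: SWJX

Answer: SWJX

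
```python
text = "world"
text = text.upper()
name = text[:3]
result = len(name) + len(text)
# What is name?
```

Trace:
`text = "world"` → text = 'world'
`text = text.upper()` → text = 'WORLD'
`name = text[:3]` → name = 'WOR'
`result = len(name) + len(text)` → result = 8
So name = 'WOR'

Answer: 'WOR'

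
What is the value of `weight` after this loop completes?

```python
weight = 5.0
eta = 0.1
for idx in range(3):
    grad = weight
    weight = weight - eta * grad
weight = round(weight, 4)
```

Gradient descent: w = 5.0 * (1 - 0.1)^3
`weight` takes the values: 5.0 → 4.5 → 4.05 → 3.645

Answer: 3.645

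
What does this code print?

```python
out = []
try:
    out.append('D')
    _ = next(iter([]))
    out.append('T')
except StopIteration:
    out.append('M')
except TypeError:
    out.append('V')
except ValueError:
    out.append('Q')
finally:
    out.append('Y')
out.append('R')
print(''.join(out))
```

Execution trace: 'D' (try body) → 'M' (except StopIteration) → 'Y' (finally) → 'R' (after the try/except). Output: DMYR

Answer: DMYR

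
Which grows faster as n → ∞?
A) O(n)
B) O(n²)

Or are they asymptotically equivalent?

O(n) vs O(n²): Higher order terms dominate.

Answer: B) O(n²) grows faster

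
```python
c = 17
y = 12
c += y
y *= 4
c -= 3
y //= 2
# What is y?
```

Trace:
`c = 17` → c = 17
`y = 12` → y = 12
`c += y` → c = 29
`y *= 4` → y = 48
`c -= 3` → c = 26
`y //= 2` → y = 24
So y = 24

Answer: 24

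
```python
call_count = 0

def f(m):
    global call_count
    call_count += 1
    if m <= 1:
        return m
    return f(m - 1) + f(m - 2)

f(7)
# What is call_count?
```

Calls(m) = 1 + Calls(m-1) + Calls(m-2); Calls(0)=Calls(1)=1. For m=7 this gives 41.

Answer: 41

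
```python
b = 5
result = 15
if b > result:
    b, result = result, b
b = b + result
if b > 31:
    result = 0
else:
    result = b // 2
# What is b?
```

Trace:
`b = 5` → b = 5
`result = 15` → result = 15
`if b > result: ...` → b > result is False → no variable changes
`b = b + result` → b = 20
`if b > 31: ...` → b > 31 is False, take else branch → result = 10
So b = 20

Answer: 20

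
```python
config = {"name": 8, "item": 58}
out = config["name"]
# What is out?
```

Trace:
`config = {"name": 8, "item": 58}` → config = {'name': 8, 'item': 58}
`out = config["name"]` → out = 8
So out = 8

Answer: 8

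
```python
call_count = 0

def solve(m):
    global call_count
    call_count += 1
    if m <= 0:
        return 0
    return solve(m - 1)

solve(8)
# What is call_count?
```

Linear recursion stepping by 1: 9 calls from m=8 down to ≤0.

Answer: 9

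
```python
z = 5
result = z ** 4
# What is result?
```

Trace:
`z = 5` → z = 5
`result = z ** 4` → result = 625
So result = 625

Answer: 625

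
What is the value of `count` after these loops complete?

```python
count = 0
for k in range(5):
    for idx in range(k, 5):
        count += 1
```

Upper triangle: 5 + 4 + ... + 1
`count` takes the values: 0 → 1 → 2 → 3 → 4 → 5 → 6 → 7 → 8 → 9 → 10 → 11 → 12 → 13 → 14 → 15

Answer: 15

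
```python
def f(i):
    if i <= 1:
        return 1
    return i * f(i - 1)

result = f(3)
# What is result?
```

f(3) = 3 * 2 * 1 = 6

Answer: 6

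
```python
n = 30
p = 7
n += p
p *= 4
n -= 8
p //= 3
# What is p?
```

Trace:
`n = 30` → n = 30
`p = 7` → p = 7
`n += p` → n = 37
`p *= 4` → p = 28
`n -= 8` → n = 29
`p //= 3` → p = 9
So p = 9

Answer: 9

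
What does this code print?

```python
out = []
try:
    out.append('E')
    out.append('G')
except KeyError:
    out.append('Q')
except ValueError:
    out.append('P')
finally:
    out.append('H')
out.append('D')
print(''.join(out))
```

Execution trace: 'E' (try body) → 'G' (try body, no exception) → 'H' (finally) → 'D' (after the try/except). Output: EGHD

Answer: EGHD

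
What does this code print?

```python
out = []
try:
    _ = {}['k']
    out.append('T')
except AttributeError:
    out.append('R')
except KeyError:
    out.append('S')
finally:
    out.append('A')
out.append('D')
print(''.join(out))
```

Execution trace: 'S' (except KeyError) → 'A' (finally) → 'D' (after the try/except). Output: SAD

Answer: SAD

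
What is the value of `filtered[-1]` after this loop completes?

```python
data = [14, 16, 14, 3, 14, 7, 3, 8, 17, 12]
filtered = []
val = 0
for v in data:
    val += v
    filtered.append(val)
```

Cumulative sum ends at 108
`filtered` takes the values: [] → [14] → [14, 30] → [14, 30, 44] → [14, 30, 44, 47] → [14, 30, 44, 47, 61] → [14, 30, 44, 47, 61, 68] → [14, 30, 44, 47, 61, 68, 71] → [14, 30, 44, 47, 61, 68, 71, 79] → [14, 30, 44, 47, 61, 68, 71, 79, 96] → [14, 30, 44, 47, 61, 68, 71, 79, 96, 108]
So `filtered[-1]` = 108

Answer: 108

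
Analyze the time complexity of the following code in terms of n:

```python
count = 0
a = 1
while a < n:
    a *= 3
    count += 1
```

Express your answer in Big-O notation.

Each loop level contributes: log n. Multiplying the contributions gives O(log n).

Answer: O(log n)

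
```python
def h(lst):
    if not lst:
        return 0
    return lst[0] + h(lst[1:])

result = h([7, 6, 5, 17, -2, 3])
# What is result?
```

7 + 6 + 5 + 17 + (-2) + 3 + 0 = 36

Answer: 36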